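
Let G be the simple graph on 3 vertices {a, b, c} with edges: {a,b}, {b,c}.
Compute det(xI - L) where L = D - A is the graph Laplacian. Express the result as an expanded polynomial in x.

x^3 - 4x^2 + 3x

Reading degrees in the order [a, b, c] gives [1, 2, 1]; set D = diag(1, 2, 1) and form L = D - A. Computing det(xI - L) by cofactor expansion (or equivalently via sum-over-permutations) gives x^3 - 4x^2 + 3x. The constant term is 0 because L is singular (the all-ones vector lies in its kernel).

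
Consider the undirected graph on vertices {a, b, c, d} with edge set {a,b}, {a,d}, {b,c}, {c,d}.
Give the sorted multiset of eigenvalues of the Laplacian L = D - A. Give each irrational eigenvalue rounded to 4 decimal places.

Reading degrees in the order [a, b, c, d] gives [2, 2, 2, 2]; set D = diag(2, 2, 2, 2) and form L = D - A. The multiplicity of 0 as a Laplacian eigenvalue equals the number of connected components. The single zero eigenvalue shows the graph is connected. The eigenvalues sum to 8, which equals trace(L) = 2|E|. The largest eigenvalue, 4, is at most the vertex count 4.

[0, 2, 2, 4]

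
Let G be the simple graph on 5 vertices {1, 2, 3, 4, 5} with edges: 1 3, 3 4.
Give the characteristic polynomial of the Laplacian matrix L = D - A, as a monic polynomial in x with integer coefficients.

Each diagonal entry of L is the vertex degree and each off-diagonal entry is -1 where an edge is present, 0 otherwise; in the order [1, 2, 3, 4, 5] the diagonal is [1, 0, 2, 1, 0]. Computing det(xI - L) by cofactor expansion (or equivalently via sum-over-permutations) gives x^5 - 4x^4 + 3x^3. The constant term is 0 because L is singular (the all-ones vector lies in its kernel). The eigenvalues sum to 4, which equals trace(L) = 2|E|.

x^5 - 4x^4 + 3x^3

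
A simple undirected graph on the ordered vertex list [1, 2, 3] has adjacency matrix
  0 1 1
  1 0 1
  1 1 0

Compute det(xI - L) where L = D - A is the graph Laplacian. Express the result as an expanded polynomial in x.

x^3 - 6x^2 + 9x

With the vertex order [1, 2, 3], the degrees are [2, 2, 2], giving D = diag(2, 2, 2) and L = D - A. Computing det(xI - L) by cofactor expansion (or equivalently via sum-over-permutations) gives x^3 - 6x^2 + 9x. Since p(0) = det(-L) = 0, x divides p(x).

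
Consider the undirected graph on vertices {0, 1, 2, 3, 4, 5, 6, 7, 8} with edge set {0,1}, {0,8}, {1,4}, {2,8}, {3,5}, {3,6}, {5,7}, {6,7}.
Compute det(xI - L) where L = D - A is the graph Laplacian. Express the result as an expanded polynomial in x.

Each diagonal entry of L is the vertex degree and each off-diagonal entry is -1 where an edge is present, 0 otherwise; in the order [0, 1, 2, 3, 4, 5, 6, 7, 8] the diagonal is [2, 2, 1, 2, 1, 2, 2, 2, 2]. Computing det(xI - L) by cofactor expansion (or equivalently via sum-over-permutations) gives x^9 - 16x^8 + 105x^7 - 364x^6 + 713x^5 - 776x^4 + 420x^3 - 80x^2. Since p(0) = det(-L) = 0, x divides p(x). The eigenvalues sum to 16, which equals trace(L) = 2|E|.

x^9 - 16x^8 + 105x^7 - 364x^6 + 713x^5 - 776x^4 + 420x^3 - 80x^2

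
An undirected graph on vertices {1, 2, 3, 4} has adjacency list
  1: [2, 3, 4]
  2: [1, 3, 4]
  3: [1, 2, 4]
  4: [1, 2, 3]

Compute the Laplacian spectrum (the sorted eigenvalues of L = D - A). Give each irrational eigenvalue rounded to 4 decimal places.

[0, 4, 4, 4]

Reading degrees in the order [1, 2, 3, 4] gives [3, 3, 3, 3]; set D = diag(3, 3, 3, 3) and form L = D - A. Since every row of L sums to 0, the all-ones vector is in the kernel and 0 is an eigenvalue. The eigenvalues sum to 12, which equals trace(L) = 2|E|. There is one zero in the spectrum, matching the 1 component.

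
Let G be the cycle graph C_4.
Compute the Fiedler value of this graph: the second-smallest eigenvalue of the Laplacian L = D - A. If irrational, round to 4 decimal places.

2

The graph has 4 vertices and degree multiset [2, 2, 2, 2]; D is the diagonal matrix of degrees and L = D - A. The smallest Laplacian eigenvalue is always 0. The next one, lambda_2 = 2, measures how hard the graph is to disconnect: larger values mean better connectivity. By the matrix-tree theorem the graph has (1/4) * product of the nonzero eigenvalues = 4 spanning trees.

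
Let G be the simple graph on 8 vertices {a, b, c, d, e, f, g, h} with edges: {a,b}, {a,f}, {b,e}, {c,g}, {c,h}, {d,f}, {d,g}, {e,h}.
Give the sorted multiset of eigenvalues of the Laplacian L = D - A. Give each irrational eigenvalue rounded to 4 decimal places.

[0, 0.5858, 0.5858, 2, 2, 3.4142, 3.4142, 4]

Reading degrees in the order [a, b, c, d, e, f, g, h] gives [2, 2, 2, 2, 2, 2, 2, 2]; set D = diag(2, 2, 2, 2, 2, 2, 2, 2) and form L = D - A. The multiplicity of 0 as a Laplacian eigenvalue equals the number of connected components. By the matrix-tree theorem the graph has (1/8) * product of the nonzero eigenvalues = 8 spanning trees.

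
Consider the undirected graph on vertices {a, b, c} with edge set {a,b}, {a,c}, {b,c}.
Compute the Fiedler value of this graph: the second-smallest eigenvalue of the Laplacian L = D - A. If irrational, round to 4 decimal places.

Each diagonal entry of L is the vertex degree and each off-diagonal entry is -1 where an edge is present, 0 otherwise; in the order [a, b, c] the diagonal is [2, 2, 2]. The smallest Laplacian eigenvalue is always 0. The next one, lambda_2 = 3, measures how hard the graph is to disconnect: larger values mean better connectivity. There is one zero in the spectrum, matching the 1 component.

3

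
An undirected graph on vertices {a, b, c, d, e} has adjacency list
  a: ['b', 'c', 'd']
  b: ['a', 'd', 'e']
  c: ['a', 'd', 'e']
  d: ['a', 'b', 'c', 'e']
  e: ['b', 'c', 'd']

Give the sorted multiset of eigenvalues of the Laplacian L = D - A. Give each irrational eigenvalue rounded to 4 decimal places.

Each diagonal entry of L is the vertex degree and each off-diagonal entry is -1 where an edge is present, 0 otherwise; in the order [a, b, c, d, e] the diagonal is [3, 3, 3, 4, 3]. Since every row of L sums to 0, the all-ones vector is in the kernel and 0 is an eigenvalue. The eigenvalues sum to 16, which equals trace(L) = 2|E|.

[0, 3, 3, 5, 5]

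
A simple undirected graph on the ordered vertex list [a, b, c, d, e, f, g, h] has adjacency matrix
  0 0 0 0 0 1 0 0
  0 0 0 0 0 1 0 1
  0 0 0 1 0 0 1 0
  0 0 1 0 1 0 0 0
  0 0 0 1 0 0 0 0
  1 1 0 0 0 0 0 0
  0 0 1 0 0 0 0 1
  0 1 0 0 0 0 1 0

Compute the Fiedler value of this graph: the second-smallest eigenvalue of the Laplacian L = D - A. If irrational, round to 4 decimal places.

0.1522

Reading degrees in the order [a, b, c, d, e, f, g, h] gives [1, 2, 2, 2, 1, 2, 2, 2]; set D = diag(1, 2, 2, 2, 1, 2, 2, 2) and form L = D - A. Computing the eigenvalues of L and sorting gives [0, 0.1522, 0.5858, 1.2346, 2, 2.7654, 3.4142, 3.8478]. The Fiedler value lambda_2 = 0.1522 is strictly positive, so the graph is connected.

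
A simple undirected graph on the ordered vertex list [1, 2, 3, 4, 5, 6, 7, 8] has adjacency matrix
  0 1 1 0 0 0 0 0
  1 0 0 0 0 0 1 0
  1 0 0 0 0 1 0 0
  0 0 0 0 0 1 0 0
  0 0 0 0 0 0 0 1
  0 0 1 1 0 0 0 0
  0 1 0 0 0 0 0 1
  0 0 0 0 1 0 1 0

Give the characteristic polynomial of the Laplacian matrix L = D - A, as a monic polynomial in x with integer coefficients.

x^8 - 14x^7 + 78x^6 - 220x^5 + 330x^4 - 252x^3 + 84x^2 - 8x

Reading degrees in the order [1, 2, 3, 4, 5, 6, 7, 8] gives [2, 2, 2, 1, 1, 2, 2, 2]; set D = diag(2, 2, 2, 1, 1, 2, 2, 2) and form L = D - A. L has integer entries, so p(x) = det(xI - L) has integer coefficients. Expanding the determinant yields x^8 - 14x^7 + 78x^6 - 220x^5 + 330x^4 - 252x^3 + 84x^2 - 8x. The coefficient of x^7 equals -trace(L) = -14, matching the sum of degrees. By the matrix-tree theorem the graph has (1/8) * product of the nonzero eigenvalues = 1 spanning tree.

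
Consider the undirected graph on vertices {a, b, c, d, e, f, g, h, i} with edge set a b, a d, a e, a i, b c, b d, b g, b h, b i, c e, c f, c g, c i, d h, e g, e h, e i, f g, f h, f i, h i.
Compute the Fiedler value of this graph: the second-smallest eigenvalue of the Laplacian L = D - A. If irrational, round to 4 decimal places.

2.2244

Each diagonal entry of L is the vertex degree and each off-diagonal entry is -1 where an edge is present, 0 otherwise; in the order [a, b, c, d, e, f, g, h, i] the diagonal is [4, 6, 5, 3, 5, 4, 4, 5, 6]. Computing the eigenvalues of L and sorting gives [0, 2.2244, 3.7776, 4.2013, 5, 5.4626, 5.8709, 7.3656, 8.0976]. The Fiedler value lambda_2 = 2.2244 is strictly positive, so the graph is connected. The largest eigenvalue, 8.0976, is at most the vertex count 9. There is one zero in the spectrum, matching the 1 component.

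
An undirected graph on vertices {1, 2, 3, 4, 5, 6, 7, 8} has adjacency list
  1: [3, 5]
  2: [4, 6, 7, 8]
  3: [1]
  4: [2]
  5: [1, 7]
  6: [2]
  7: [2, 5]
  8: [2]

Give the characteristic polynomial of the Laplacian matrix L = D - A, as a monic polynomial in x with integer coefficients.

With the vertex order [1, 2, 3, 4, 5, 6, 7, 8], the degrees are [2, 4, 1, 1, 2, 1, 2, 1], giving D = diag(2, 4, 1, 1, 2, 1, 2, 1) and L = D - A. L has integer entries, so p(x) = det(xI - L) has integer coefficients. Expanding the determinant yields x^8 - 14x^7 + 75x^6 - 198x^5 + 277x^4 - 204x^3 + 71x^2 - 8x. The coefficient of x^7 equals -trace(L) = -14, matching the sum of degrees. The largest eigenvalue, 5.0979, is at most the vertex count 8.

x^8 - 14x^7 + 75x^6 - 198x^5 + 277x^4 - 204x^3 + 71x^2 - 8x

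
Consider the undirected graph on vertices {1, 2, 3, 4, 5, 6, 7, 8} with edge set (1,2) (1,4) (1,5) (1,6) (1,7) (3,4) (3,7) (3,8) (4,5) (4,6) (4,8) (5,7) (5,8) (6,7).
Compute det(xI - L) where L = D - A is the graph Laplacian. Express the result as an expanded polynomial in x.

With the vertex order [1, 2, 3, 4, 5, 6, 7, 8], the degrees are [5, 1, 3, 5, 4, 3, 4, 3], giving D = diag(5, 1, 3, 5, 4, 3, 4, 3) and L = D - A. L has integer entries, so p(x) = det(xI - L) has integer coefficients. Expanding the determinant yields x^8 - 28x^7 + 323x^6 - 1978x^5 + 6888x^4 - 13474x^3 + 13433x^2 - 5064x. Since p(0) = det(-L) = 0, x divides p(x).

x^8 - 28x^7 + 323x^6 - 1978x^5 + 6888x^4 - 13474x^3 + 13433x^2 - 5064x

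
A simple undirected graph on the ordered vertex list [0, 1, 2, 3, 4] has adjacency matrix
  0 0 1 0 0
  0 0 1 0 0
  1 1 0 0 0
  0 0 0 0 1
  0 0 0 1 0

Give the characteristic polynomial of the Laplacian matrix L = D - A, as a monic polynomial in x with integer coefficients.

x^5 - 6x^4 + 11x^3 - 6x^2

Each diagonal entry of L is the vertex degree and each off-diagonal entry is -1 where an edge is present, 0 otherwise; in the order [0, 1, 2, 3, 4] the diagonal is [1, 1, 2, 1, 1]. L has integer entries, so p(x) = det(xI - L) has integer coefficients. Expanding the determinant yields x^5 - 6x^4 + 11x^3 - 6x^2. The coefficient of x^4 equals -trace(L) = -6, matching the sum of degrees. There are 2 zeros in the spectrum, matching the 2 components. The eigenvalues sum to 6, which equals trace(L) = 2|E|.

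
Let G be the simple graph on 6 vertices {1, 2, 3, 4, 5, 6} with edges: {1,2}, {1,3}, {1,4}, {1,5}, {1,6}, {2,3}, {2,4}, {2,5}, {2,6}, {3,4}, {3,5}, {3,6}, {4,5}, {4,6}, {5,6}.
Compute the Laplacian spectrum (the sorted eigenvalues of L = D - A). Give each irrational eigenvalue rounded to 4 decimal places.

[0, 6, 6, 6, 6, 6]

With the vertex order [1, 2, 3, 4, 5, 6], the degrees are [5, 5, 5, 5, 5, 5], giving D = diag(5, 5, 5, 5, 5, 5) and L = D - A. The multiplicity of 0 as a Laplacian eigenvalue equals the number of connected components. The single zero eigenvalue shows the graph is connected.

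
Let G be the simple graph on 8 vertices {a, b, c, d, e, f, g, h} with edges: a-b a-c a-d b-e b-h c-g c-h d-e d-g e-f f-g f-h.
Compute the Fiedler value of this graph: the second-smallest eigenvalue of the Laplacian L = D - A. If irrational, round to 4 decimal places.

With the vertex order [a, b, c, d, e, f, g, h], the degrees are [3, 3, 3, 3, 3, 3, 3, 3], giving D = diag(3, 3, 3, 3, 3, 3, 3, 3) and L = D - A. The smallest Laplacian eigenvalue is always 0. The next one, lambda_2 = 2, measures how hard the graph is to disconnect: larger values mean better connectivity. The largest eigenvalue, 6, is at most the vertex count 8. There is one zero in the spectrum, matching the 1 component.

2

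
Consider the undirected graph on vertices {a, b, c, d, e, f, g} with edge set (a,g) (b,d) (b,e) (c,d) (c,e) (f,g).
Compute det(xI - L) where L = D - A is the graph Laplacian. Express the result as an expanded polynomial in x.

x^7 - 12x^6 + 55x^5 - 120x^4 + 124x^3 - 48x^2

With the vertex order [a, b, c, d, e, f, g], the degrees are [1, 2, 2, 2, 2, 1, 2], giving D = diag(1, 2, 2, 2, 2, 1, 2) and L = D - A. The eigenvalues of L are [0, 0, 1, 2, 2, 3, 4]; the characteristic polynomial is the product of (x - lambda_i), which multiplies out to x^7 - 12x^6 + 55x^5 - 120x^4 + 124x^3 - 48x^2. The coefficient of x^6 equals -trace(L) = -12, matching the sum of degrees.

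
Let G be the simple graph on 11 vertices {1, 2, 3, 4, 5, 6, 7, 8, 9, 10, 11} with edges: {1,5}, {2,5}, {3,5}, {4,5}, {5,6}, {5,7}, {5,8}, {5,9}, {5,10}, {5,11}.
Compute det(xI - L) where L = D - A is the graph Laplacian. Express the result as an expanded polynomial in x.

x^11 - 20x^10 + 135x^9 - 480x^8 + 1050x^7 - 1512x^6 + 1470x^5 - 960x^4 + 405x^3 - 100x^2 + 11x

Reading degrees in the order [1, 2, 3, 4, 5, 6, 7, 8, 9, 10, 11] gives [1, 1, 1, 1, 10, 1, 1, 1, 1, 1, 1]; set D = diag(1, 1, 1, 1, 10, 1, 1, 1, 1, 1, 1) and form L = D - A. The eigenvalues of L are [0, 1, 1, 1, 1, 1, 1, 1, 1, 1, 11]; the characteristic polynomial is the product of (x - lambda_i), which multiplies out to x^11 - 20x^10 + 135x^9 - 480x^8 + 1050x^7 - 1512x^6 + 1470x^5 - 960x^4 + 405x^3 - 100x^2 + 11x. The constant term is 0 because L is singular (the all-ones vector lies in its kernel).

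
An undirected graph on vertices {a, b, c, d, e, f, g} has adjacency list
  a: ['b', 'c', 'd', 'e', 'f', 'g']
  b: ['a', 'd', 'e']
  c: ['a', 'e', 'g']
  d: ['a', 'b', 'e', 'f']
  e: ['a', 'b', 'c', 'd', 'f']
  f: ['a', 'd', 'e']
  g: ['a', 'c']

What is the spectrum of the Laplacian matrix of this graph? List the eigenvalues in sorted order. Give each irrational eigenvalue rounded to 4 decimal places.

[0, 1.4859, 3, 3.4280, 5, 6.0861, 7]

With the vertex order [a, b, c, d, e, f, g], the degrees are [6, 3, 3, 4, 5, 3, 2], giving D = diag(6, 3, 3, 4, 5, 3, 2) and L = D - A. The multiplicity of 0 as a Laplacian eigenvalue equals the number of connected components. The single zero eigenvalue shows the graph is connected.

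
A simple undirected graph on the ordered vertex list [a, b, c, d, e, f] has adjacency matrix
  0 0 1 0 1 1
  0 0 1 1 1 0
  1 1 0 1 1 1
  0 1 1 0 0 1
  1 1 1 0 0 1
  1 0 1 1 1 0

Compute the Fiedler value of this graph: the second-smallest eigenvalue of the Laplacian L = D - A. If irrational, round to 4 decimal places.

Reading degrees in the order [a, b, c, d, e, f] gives [3, 3, 5, 3, 4, 4]; set D = diag(3, 3, 5, 3, 4, 4) and form L = D - A. Computing the eigenvalues of L and sorting gives [0, 2.3820, 3.3820, 4.6180, 5.6180, 6]. The Fiedler value lambda_2 = 2.3820 is strictly positive, so the graph is connected. The eigenvalues sum to 22, which equals trace(L) = 2|E|.

2.3820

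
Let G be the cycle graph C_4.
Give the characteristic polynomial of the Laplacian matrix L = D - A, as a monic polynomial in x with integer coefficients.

x^4 - 8x^3 + 20x^2 - 16x

The graph has 4 vertices and degree multiset [2, 2, 2, 2]; D is the diagonal matrix of degrees and L = D - A. Computing det(xI - L) by cofactor expansion (or equivalently via sum-over-permutations) gives x^4 - 8x^3 + 20x^2 - 16x. The coefficient of x^3 equals -trace(L) = -8, matching the sum of degrees.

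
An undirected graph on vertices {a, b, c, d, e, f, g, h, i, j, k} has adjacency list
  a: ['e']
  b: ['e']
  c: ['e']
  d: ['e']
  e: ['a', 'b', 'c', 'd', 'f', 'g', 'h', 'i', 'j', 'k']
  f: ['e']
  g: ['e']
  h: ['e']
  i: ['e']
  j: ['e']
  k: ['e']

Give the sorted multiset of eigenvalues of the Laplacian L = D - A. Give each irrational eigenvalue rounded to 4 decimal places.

[0, 1, 1, 1, 1, 1, 1, 1, 1, 1, 11]

Reading degrees in the order [a, b, c, d, e, f, g, h, i, j, k] gives [1, 1, 1, 1, 10, 1, 1, 1, 1, 1, 1]; set D = diag(1, 1, 1, 1, 10, 1, 1, 1, 1, 1, 1) and form L = D - A. The multiplicity of 0 as a Laplacian eigenvalue equals the number of connected components. The single zero eigenvalue shows the graph is connected.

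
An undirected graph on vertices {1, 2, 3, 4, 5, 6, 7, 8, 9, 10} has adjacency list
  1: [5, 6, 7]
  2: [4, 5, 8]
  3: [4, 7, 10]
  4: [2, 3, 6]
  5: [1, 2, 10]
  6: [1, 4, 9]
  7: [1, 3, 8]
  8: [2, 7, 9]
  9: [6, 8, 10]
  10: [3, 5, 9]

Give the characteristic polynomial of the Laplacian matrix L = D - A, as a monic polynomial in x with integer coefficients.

Each diagonal entry of L is the vertex degree and each off-diagonal entry is -1 where an edge is present, 0 otherwise; in the order [1, 2, 3, 4, 5, 6, 7, 8, 9, 10] the diagonal is [3, 3, 3, 3, 3, 3, 3, 3, 3, 3]. L has integer entries, so p(x) = det(xI - L) has integer coefficients. Expanding the determinant yields x^10 - 30x^9 + 390x^8 - 2880x^7 + 13305x^6 - 39882x^5 + 77640x^4 - 94800x^3 + 66000x^2 - 20000x. The coefficient of x^9 equals -trace(L) = -30, matching the sum of degrees. There is one zero in the spectrum, matching the 1 component.

x^10 - 30x^9 + 390x^8 - 2880x^7 + 13305x^6 - 39882x^5 + 77640x^4 - 94800x^3 + 66000x^2 - 20000x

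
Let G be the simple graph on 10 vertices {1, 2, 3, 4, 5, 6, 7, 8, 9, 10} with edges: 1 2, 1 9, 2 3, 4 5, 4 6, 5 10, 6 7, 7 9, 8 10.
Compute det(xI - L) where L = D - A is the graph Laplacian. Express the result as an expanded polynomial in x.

x^10 - 18x^9 + 136x^8 - 560x^7 + 1365x^6 - 2002x^5 + 1716x^4 - 792x^3 + 165x^2 - 10x

Reading degrees in the order [1, 2, 3, 4, 5, 6, 7, 8, 9, 10] gives [2, 2, 1, 2, 2, 2, 2, 1, 2, 2]; set D = diag(2, 2, 1, 2, 2, 2, 2, 1, 2, 2) and form L = D - A. L has integer entries, so p(x) = det(xI - L) has integer coefficients. Expanding the determinant yields x^10 - 18x^9 + 136x^8 - 560x^7 + 1365x^6 - 2002x^5 + 1716x^4 - 792x^3 + 165x^2 - 10x. The coefficient of x^9 equals -trace(L) = -18, matching the sum of degrees. By the matrix-tree theorem the graph has (1/10) * product of the nonzero eigenvalues = 1 spanning tree.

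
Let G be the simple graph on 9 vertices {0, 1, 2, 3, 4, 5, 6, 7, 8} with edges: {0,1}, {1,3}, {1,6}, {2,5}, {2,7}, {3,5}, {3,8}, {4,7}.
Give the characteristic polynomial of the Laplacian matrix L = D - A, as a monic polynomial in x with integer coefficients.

Reading degrees in the order [0, 1, 2, 3, 4, 5, 6, 7, 8] gives [1, 3, 2, 3, 1, 2, 1, 2, 1]; set D = diag(1, 3, 2, 3, 1, 2, 1, 2, 1) and form L = D - A. L has integer entries, so p(x) = det(xI - L) has integer coefficients. Expanding the determinant yields x^9 - 16x^8 + 103x^7 - 344x^6 + 642x^5 - 674x^4 + 381x^3 - 102x^2 + 9x. Since p(0) = det(-L) = 0, x divides p(x). The largest eigenvalue, 4.6437, is at most the vertex count 9.

x^9 - 16x^8 + 103x^7 - 344x^6 + 642x^5 - 674x^4 + 381x^3 - 102x^2 + 9x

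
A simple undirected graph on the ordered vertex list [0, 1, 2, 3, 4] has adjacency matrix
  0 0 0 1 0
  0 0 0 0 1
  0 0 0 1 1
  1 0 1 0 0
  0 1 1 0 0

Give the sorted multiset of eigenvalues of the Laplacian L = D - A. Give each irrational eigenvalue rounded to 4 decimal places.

[0, 0.3820, 1.3820, 2.6180, 3.6180]

Reading degrees in the order [0, 1, 2, 3, 4] gives [1, 1, 2, 2, 2]; set D = diag(1, 1, 2, 2, 2) and form L = D - A. L is symmetric positive semidefinite, so every eigenvalue is real and nonnegative. The single zero eigenvalue shows the graph is connected. The eigenvalues sum to 8, which equals trace(L) = 2|E|.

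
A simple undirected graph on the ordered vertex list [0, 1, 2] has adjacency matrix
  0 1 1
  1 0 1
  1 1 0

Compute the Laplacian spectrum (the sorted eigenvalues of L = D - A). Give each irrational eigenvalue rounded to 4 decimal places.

[0, 3, 3]

Each diagonal entry of L is the vertex degree and each off-diagonal entry is -1 where an edge is present, 0 otherwise; in the order [0, 1, 2] the diagonal is [2, 2, 2]. The multiplicity of 0 as a Laplacian eigenvalue equals the number of connected components. The single zero eigenvalue shows the graph is connected. There is one zero in the spectrum, matching the 1 component.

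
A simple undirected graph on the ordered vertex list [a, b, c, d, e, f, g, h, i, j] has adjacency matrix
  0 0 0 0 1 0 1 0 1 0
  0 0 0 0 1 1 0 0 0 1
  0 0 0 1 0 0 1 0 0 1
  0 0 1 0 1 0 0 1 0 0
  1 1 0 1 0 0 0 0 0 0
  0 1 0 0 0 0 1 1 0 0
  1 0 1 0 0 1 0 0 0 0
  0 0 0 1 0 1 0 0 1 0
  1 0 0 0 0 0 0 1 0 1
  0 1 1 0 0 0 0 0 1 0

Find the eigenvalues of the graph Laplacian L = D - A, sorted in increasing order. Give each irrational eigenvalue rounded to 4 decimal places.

[0, 2, 2, 2, 2, 2, 5, 5, 5, 5]

Reading degrees in the order [a, b, c, d, e, f, g, h, i, j] gives [3, 3, 3, 3, 3, 3, 3, 3, 3, 3]; set D = diag(3, 3, 3, 3, 3, 3, 3, 3, 3, 3) and form L = D - A. The multiplicity of 0 as a Laplacian eigenvalue equals the number of connected components. The single zero eigenvalue shows the graph is connected. The eigenvalues sum to 30, which equals trace(L) = 2|E|. By the matrix-tree theorem the graph has (1/10) * product of the nonzero eigenvalues = 2000 spanning trees.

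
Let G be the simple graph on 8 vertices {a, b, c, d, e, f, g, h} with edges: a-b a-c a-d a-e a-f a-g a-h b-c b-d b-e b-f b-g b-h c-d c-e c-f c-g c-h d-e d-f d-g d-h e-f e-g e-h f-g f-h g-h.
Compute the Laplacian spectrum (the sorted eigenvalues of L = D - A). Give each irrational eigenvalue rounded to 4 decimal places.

Each diagonal entry of L is the vertex degree and each off-diagonal entry is -1 where an edge is present, 0 otherwise; in the order [a, b, c, d, e, f, g, h] the diagonal is [7, 7, 7, 7, 7, 7, 7, 7]. L is symmetric positive semidefinite, so every eigenvalue is real and nonnegative. The single zero eigenvalue shows the graph is connected. By the matrix-tree theorem the graph has (1/8) * product of the nonzero eigenvalues = 262144 spanning trees.

[0, 8, 8, 8, 8, 8, 8, 8]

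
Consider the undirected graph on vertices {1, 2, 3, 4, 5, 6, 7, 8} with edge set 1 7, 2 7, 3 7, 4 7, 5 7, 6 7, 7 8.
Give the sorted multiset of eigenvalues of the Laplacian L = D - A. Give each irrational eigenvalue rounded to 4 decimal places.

[0, 1, 1, 1, 1, 1, 1, 8]

With the vertex order [1, 2, 3, 4, 5, 6, 7, 8], the degrees are [1, 1, 1, 1, 1, 1, 7, 1], giving D = diag(1, 1, 1, 1, 1, 1, 7, 1) and L = D - A. Diagonalising L (or applying a numerical eigensolver to the 8x8 matrix) gives the spectrum above.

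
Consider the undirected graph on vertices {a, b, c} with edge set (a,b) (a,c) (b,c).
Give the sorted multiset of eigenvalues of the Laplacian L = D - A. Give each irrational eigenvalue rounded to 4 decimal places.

[0, 3, 3]

With the vertex order [a, b, c], the degrees are [2, 2, 2], giving D = diag(2, 2, 2) and L = D - A. L is symmetric positive semidefinite, so every eigenvalue is real and nonnegative. The eigenvalues sum to 6, which equals trace(L) = 2|E|.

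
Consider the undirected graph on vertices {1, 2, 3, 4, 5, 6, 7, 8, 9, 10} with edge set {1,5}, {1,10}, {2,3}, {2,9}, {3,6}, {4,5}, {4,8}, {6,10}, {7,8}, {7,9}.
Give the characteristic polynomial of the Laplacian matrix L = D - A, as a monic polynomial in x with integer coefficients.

With the vertex order [1, 2, 3, 4, 5, 6, 7, 8, 9, 10], the degrees are [2, 2, 2, 2, 2, 2, 2, 2, 2, 2], giving D = diag(2, 2, 2, 2, 2, 2, 2, 2, 2, 2) and L = D - A. L has integer entries, so p(x) = det(xI - L) has integer coefficients. Expanding the determinant yields x^10 - 20x^9 + 170x^8 - 800x^7 + 2275x^6 - 4004x^5 + 4290x^4 - 2640x^3 + 825x^2 - 100x. The coefficient of x^9 equals -trace(L) = -20, matching the sum of degrees. There is one zero in the spectrum, matching the 1 component. The eigenvalues sum to 20, which equals trace(L) = 2|E|.

x^10 - 20x^9 + 170x^8 - 800x^7 + 2275x^6 - 4004x^5 + 4290x^4 - 2640x^3 + 825x^2 - 100x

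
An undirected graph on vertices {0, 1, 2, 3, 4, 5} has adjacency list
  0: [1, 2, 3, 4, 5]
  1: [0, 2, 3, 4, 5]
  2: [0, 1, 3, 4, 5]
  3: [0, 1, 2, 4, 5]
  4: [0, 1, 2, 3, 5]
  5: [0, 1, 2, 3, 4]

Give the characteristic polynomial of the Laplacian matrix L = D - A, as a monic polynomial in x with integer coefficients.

x^6 - 30x^5 + 360x^4 - 2160x^3 + 6480x^2 - 7776x

With the vertex order [0, 1, 2, 3, 4, 5], the degrees are [5, 5, 5, 5, 5, 5], giving D = diag(5, 5, 5, 5, 5, 5) and L = D - A. Computing det(xI - L) by cofactor expansion (or equivalently via sum-over-permutations) gives x^6 - 30x^5 + 360x^4 - 2160x^3 + 6480x^2 - 7776x. Since p(0) = det(-L) = 0, x divides p(x). The eigenvalues sum to 30, which equals trace(L) = 2|E|. There is one zero in the spectrum, matching the 1 component.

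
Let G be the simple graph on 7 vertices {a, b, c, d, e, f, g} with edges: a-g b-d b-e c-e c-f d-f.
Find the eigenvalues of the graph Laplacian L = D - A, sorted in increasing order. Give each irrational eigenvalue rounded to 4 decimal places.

[0, 0, 1.3820, 1.3820, 2, 3.6180, 3.6180]

Each diagonal entry of L is the vertex degree and each off-diagonal entry is -1 where an edge is present, 0 otherwise; in the order [a, b, c, d, e, f, g] the diagonal is [1, 2, 2, 2, 2, 2, 1]. The multiplicity of 0 as a Laplacian eigenvalue equals the number of connected components. The 2 zero eigenvalues correspond to the 2 connected components. The largest eigenvalue, 3.6180, is at most the vertex count 7.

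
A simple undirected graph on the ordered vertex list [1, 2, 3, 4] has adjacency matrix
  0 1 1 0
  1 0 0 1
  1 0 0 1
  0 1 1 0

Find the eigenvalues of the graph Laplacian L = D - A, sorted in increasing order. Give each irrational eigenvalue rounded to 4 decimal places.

[0, 2, 2, 4]

Reading degrees in the order [1, 2, 3, 4] gives [2, 2, 2, 2]; set D = diag(2, 2, 2, 2) and form L = D - A. Diagonalising L (or applying a numerical eigensolver to the 4x4 matrix) gives the spectrum above. By the matrix-tree theorem the graph has (1/4) * product of the nonzero eigenvalues = 4 spanning trees. The eigenvalues sum to 8, which equals trace(L) = 2|E|.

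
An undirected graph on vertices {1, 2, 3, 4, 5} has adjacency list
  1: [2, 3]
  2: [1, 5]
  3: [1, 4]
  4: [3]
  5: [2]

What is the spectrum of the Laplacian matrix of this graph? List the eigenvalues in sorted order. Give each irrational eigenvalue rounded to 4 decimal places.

With the vertex order [1, 2, 3, 4, 5], the degrees are [2, 2, 2, 1, 1], giving D = diag(2, 2, 2, 1, 1) and L = D - A. L is symmetric positive semidefinite, so every eigenvalue is real and nonnegative. The eigenvalues sum to 8, which equals trace(L) = 2|E|.

[0, 0.3820, 1.3820, 2.6180, 3.6180]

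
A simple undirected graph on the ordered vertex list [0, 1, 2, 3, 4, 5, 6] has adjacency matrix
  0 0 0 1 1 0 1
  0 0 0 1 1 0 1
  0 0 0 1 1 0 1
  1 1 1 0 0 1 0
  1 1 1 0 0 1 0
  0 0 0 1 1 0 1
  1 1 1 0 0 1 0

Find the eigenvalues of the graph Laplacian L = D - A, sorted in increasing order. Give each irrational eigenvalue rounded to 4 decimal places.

Each diagonal entry of L is the vertex degree and each off-diagonal entry is -1 where an edge is present, 0 otherwise; in the order [0, 1, 2, 3, 4, 5, 6] the diagonal is [3, 3, 3, 4, 4, 3, 4]. Since every row of L sums to 0, the all-ones vector is in the kernel and 0 is an eigenvalue. The single zero eigenvalue shows the graph is connected. By the matrix-tree theorem the graph has (1/7) * product of the nonzero eigenvalues = 432 spanning trees.

[0, 3, 3, 3, 4, 4, 7]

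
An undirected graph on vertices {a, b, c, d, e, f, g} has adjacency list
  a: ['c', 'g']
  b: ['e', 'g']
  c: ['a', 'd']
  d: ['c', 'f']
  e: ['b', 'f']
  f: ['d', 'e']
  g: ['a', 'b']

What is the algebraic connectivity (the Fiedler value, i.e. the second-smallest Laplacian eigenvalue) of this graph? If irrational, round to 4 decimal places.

0.7530

Reading degrees in the order [a, b, c, d, e, f, g] gives [2, 2, 2, 2, 2, 2, 2]; set D = diag(2, 2, 2, 2, 2, 2, 2) and form L = D - A. Computing the eigenvalues of L and sorting gives [0, 0.7530, 0.7530, 2.4450, 2.4450, 3.8019, 3.8019]. The Fiedler value lambda_2 = 0.7530 is strictly positive, so the graph is connected. By the matrix-tree theorem the graph has (1/7) * product of the nonzero eigenvalues = 7 spanning trees. The eigenvalues sum to 14, which equals trace(L) = 2|E|.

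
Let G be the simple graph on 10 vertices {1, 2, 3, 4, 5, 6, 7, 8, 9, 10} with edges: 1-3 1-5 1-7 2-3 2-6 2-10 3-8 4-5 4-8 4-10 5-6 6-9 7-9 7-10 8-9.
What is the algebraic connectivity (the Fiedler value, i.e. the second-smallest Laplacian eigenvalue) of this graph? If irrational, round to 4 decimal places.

Reading degrees in the order [1, 2, 3, 4, 5, 6, 7, 8, 9, 10] gives [3, 3, 3, 3, 3, 3, 3, 3, 3, 3]; set D = diag(3, 3, 3, 3, 3, 3, 3, 3, 3, 3) and form L = D - A. The smallest Laplacian eigenvalue is always 0. The next one, lambda_2 = 2, measures how hard the graph is to disconnect: larger values mean better connectivity. There is one zero in the spectrum, matching the 1 component. The largest eigenvalue, 5, is at most the vertex count 10.

2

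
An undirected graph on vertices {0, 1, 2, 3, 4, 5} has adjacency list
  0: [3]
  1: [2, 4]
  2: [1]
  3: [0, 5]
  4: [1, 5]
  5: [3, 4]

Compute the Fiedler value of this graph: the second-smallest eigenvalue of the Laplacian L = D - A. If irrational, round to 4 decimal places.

Reading degrees in the order [0, 1, 2, 3, 4, 5] gives [1, 2, 1, 2, 2, 2]; set D = diag(1, 2, 1, 2, 2, 2) and form L = D - A. The smallest Laplacian eigenvalue is always 0. The next one, lambda_2 = 0.2679, measures how hard the graph is to disconnect: larger values mean better connectivity. The largest eigenvalue, 3.7321, is at most the vertex count 6.

0.2679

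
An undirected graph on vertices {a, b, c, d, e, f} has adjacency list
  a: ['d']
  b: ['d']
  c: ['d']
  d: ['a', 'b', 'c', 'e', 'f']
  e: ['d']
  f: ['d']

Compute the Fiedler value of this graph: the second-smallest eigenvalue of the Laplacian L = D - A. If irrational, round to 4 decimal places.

Each diagonal entry of L is the vertex degree and each off-diagonal entry is -1 where an edge is present, 0 otherwise; in the order [a, b, c, d, e, f] the diagonal is [1, 1, 1, 5, 1, 1]. Computing the eigenvalues of L and sorting gives [0, 1, 1, 1, 1, 6]. The Fiedler value lambda_2 = 1 is strictly positive, so the graph is connected. By the matrix-tree theorem the graph has (1/6) * product of the nonzero eigenvalues = 1 spanning tree.

1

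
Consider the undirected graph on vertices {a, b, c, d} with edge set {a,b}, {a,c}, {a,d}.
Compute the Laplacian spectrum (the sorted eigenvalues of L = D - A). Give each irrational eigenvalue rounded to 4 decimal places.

[0, 1, 1, 4]

Reading degrees in the order [a, b, c, d] gives [3, 1, 1, 1]; set D = diag(3, 1, 1, 1) and form L = D - A. L is symmetric positive semidefinite, so every eigenvalue is real and nonnegative. The single zero eigenvalue shows the graph is connected. The largest eigenvalue, 4, is at most the vertex count 4. The eigenvalues sum to 6, which equals trace(L) = 2|E|.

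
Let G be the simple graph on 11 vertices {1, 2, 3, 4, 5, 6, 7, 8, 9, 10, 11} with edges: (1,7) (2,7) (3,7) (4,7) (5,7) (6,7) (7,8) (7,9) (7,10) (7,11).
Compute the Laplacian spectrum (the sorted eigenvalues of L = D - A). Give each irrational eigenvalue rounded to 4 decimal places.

[0, 1, 1, 1, 1, 1, 1, 1, 1, 1, 11]

Reading degrees in the order [1, 2, 3, 4, 5, 6, 7, 8, 9, 10, 11] gives [1, 1, 1, 1, 1, 1, 10, 1, 1, 1, 1]; set D = diag(1, 1, 1, 1, 1, 1, 10, 1, 1, 1, 1) and form L = D - A. Diagonalising L (or applying a numerical eigensolver to the 11x11 matrix) gives the spectrum above. The eigenvalues sum to 20, which equals trace(L) = 2|E|. There is one zero in the spectrum, matching the 1 component.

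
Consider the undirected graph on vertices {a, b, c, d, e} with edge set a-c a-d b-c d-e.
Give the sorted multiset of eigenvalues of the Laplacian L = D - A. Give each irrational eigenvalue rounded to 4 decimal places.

With the vertex order [a, b, c, d, e], the degrees are [2, 1, 2, 2, 1], giving D = diag(2, 1, 2, 2, 1) and L = D - A. Diagonalising L (or applying a numerical eigensolver to the 5x5 matrix) gives the spectrum above. The largest eigenvalue, 3.6180, is at most the vertex count 5.

[0, 0.3820, 1.3820, 2.6180, 3.6180]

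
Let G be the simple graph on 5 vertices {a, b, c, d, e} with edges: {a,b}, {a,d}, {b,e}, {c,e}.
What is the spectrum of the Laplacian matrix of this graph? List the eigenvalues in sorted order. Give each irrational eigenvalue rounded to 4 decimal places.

With the vertex order [a, b, c, d, e], the degrees are [2, 2, 1, 1, 2], giving D = diag(2, 2, 1, 1, 2) and L = D - A. Diagonalising L (or applying a numerical eigensolver to the 5x5 matrix) gives the spectrum above. The single zero eigenvalue shows the graph is connected.

[0, 0.3820, 1.3820, 2.6180, 3.6180]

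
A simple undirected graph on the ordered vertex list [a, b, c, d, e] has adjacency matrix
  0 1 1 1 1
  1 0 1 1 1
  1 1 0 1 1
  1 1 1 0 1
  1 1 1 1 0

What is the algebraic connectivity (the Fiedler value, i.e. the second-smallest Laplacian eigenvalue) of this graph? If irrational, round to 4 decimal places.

5

Reading degrees in the order [a, b, c, d, e] gives [4, 4, 4, 4, 4]; set D = diag(4, 4, 4, 4, 4) and form L = D - A. The smallest Laplacian eigenvalue is always 0. The next one, lambda_2 = 5, measures how hard the graph is to disconnect: larger values mean better connectivity. By the matrix-tree theorem the graph has (1/5) * product of the nonzero eigenvalues = 125 spanning trees.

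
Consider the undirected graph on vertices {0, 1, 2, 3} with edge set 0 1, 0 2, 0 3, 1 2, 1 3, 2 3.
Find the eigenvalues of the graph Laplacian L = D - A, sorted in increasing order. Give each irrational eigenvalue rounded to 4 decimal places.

[0, 4, 4, 4]

Each diagonal entry of L is the vertex degree and each off-diagonal entry is -1 where an edge is present, 0 otherwise; in the order [0, 1, 2, 3] the diagonal is [3, 3, 3, 3]. L is symmetric positive semidefinite, so every eigenvalue is real and nonnegative. The single zero eigenvalue shows the graph is connected. The largest eigenvalue, 4, is at most the vertex count 4. The eigenvalues sum to 12, which equals trace(L) = 2|E|.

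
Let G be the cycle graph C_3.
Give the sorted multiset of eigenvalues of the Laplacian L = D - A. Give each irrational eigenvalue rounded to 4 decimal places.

The graph has 3 vertices and degree multiset [2, 2, 2]; D is the diagonal matrix of degrees and L = D - A. Diagonalising L (or applying a numerical eigensolver to the 3x3 matrix) gives the spectrum above. The largest eigenvalue, 3, is at most the vertex count 3.

[0, 3, 3]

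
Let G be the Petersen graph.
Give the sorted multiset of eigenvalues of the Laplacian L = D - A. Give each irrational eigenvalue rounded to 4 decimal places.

The graph has 10 vertices and degree multiset [3, 3, 3, 3, 3, 3, 3, 3, 3, 3]; D is the diagonal matrix of degrees and L = D - A. Diagonalising L (or applying a numerical eigensolver to the 10x10 matrix) gives the spectrum above. By the matrix-tree theorem the graph has (1/10) * product of the nonzero eigenvalues = 2000 spanning trees. There is one zero in the spectrum, matching the 1 component.

[0, 2, 2, 2, 2, 2, 5, 5, 5, 5]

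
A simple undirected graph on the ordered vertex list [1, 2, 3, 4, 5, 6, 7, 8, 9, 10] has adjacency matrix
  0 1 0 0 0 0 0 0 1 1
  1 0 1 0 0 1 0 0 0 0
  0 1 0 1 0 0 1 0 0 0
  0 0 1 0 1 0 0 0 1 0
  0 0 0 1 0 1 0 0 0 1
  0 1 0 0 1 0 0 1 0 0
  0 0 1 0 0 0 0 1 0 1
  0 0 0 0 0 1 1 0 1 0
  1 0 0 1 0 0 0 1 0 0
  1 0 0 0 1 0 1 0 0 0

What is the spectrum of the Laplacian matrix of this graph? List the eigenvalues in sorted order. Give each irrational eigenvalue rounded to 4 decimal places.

[0, 2, 2, 2, 2, 2, 5, 5, 5, 5]

Each diagonal entry of L is the vertex degree and each off-diagonal entry is -1 where an edge is present, 0 otherwise; in the order [1, 2, 3, 4, 5, 6, 7, 8, 9, 10] the diagonal is [3, 3, 3, 3, 3, 3, 3, 3, 3, 3]. Diagonalising L (or applying a numerical eigensolver to the 10x10 matrix) gives the spectrum above. The single zero eigenvalue shows the graph is connected. By the matrix-tree theorem the graph has (1/10) * product of the nonzero eigenvalues = 2000 spanning trees.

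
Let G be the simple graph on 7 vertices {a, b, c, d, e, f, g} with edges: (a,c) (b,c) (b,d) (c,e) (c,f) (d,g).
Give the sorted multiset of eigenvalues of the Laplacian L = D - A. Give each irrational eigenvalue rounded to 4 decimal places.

[0, 0.2955, 1, 1, 1.4911, 3.1169, 5.0965]

Each diagonal entry of L is the vertex degree and each off-diagonal entry is -1 where an edge is present, 0 otherwise; in the order [a, b, c, d, e, f, g] the diagonal is [1, 2, 4, 2, 1, 1, 1]. The multiplicity of 0 as a Laplacian eigenvalue equals the number of connected components. The largest eigenvalue, 5.0965, is at most the vertex count 7. By the matrix-tree theorem the graph has (1/7) * product of the nonzero eigenvalues = 1 spanning tree.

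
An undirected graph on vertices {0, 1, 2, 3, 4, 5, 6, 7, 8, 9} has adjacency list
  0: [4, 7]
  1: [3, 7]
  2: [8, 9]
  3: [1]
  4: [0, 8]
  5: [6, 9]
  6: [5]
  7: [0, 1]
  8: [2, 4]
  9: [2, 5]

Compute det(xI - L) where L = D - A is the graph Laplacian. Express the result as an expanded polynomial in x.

Each diagonal entry of L is the vertex degree and each off-diagonal entry is -1 where an edge is present, 0 otherwise; in the order [0, 1, 2, 3, 4, 5, 6, 7, 8, 9] the diagonal is [2, 2, 2, 1, 2, 2, 1, 2, 2, 2]. Computing det(xI - L) by cofactor expansion (or equivalently via sum-over-permutations) gives x^10 - 18x^9 + 136x^8 - 560x^7 + 1365x^6 - 2002x^5 + 1716x^4 - 792x^3 + 165x^2 - 10x. The constant term is 0 because L is singular (the all-ones vector lies in its kernel).

x^10 - 18x^9 + 136x^8 - 560x^7 + 1365x^6 - 2002x^5 + 1716x^4 - 792x^3 + 165x^2 - 10x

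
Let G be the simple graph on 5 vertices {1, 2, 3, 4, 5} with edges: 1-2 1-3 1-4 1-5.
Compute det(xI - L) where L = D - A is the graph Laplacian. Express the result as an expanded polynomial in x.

x^5 - 8x^4 + 18x^3 - 16x^2 + 5x

With the vertex order [1, 2, 3, 4, 5], the degrees are [4, 1, 1, 1, 1], giving D = diag(4, 1, 1, 1, 1) and L = D - A. Computing det(xI - L) by cofactor expansion (or equivalently via sum-over-permutations) gives x^5 - 8x^4 + 18x^3 - 16x^2 + 5x. The coefficient of x^4 equals -trace(L) = -8, matching the sum of degrees. There is one zero in the spectrum, matching the 1 component.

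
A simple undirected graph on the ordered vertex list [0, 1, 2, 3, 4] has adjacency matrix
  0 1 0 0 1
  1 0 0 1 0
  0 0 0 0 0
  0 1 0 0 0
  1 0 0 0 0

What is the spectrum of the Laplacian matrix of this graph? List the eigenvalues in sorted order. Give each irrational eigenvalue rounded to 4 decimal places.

[0, 0, 0.5858, 2, 3.4142]

Reading degrees in the order [0, 1, 2, 3, 4] gives [2, 2, 0, 1, 1]; set D = diag(2, 2, 0, 1, 1) and form L = D - A. Since every row of L sums to 0, the all-ones vector is in the kernel and 0 is an eigenvalue. The 2 zero eigenvalues correspond to the 2 connected components. The eigenvalues sum to 6, which equals trace(L) = 2|E|. The largest eigenvalue, 3.4142, is at most the vertex count 5.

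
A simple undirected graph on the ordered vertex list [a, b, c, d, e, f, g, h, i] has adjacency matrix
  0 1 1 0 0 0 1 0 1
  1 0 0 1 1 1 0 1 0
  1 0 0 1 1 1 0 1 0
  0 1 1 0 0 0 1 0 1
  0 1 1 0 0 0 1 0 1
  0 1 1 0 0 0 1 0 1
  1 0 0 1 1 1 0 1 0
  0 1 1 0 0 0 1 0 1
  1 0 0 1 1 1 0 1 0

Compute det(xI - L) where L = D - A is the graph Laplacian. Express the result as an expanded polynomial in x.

x^9 - 40x^8 + 690x^7 - 6720x^6 + 40485x^5 - 154704x^4 + 366560x^3 - 492800x^2 + 288000x

With the vertex order [a, b, c, d, e, f, g, h, i], the degrees are [4, 5, 5, 4, 4, 4, 5, 4, 5], giving D = diag(4, 5, 5, 4, 4, 4, 5, 4, 5) and L = D - A. The eigenvalues of L are [0, 4, 4, 4, 4, 5, 5, 5, 9]; the characteristic polynomial is the product of (x - lambda_i), which multiplies out to x^9 - 40x^8 + 690x^7 - 6720x^6 + 40485x^5 - 154704x^4 + 366560x^3 - 492800x^2 + 288000x. Since p(0) = det(-L) = 0, x divides p(x).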